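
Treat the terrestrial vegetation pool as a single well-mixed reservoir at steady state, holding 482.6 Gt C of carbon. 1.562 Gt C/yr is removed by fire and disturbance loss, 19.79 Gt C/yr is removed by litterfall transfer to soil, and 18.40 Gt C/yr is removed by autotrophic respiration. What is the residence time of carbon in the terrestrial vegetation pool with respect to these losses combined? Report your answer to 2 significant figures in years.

Total removal = 1.562 + 19.79 + 18.40 = 39.752 Gt C/yr.
τ = M / ΣF_out = 482.6 / 39.752 = 12.14 yr.

12 yr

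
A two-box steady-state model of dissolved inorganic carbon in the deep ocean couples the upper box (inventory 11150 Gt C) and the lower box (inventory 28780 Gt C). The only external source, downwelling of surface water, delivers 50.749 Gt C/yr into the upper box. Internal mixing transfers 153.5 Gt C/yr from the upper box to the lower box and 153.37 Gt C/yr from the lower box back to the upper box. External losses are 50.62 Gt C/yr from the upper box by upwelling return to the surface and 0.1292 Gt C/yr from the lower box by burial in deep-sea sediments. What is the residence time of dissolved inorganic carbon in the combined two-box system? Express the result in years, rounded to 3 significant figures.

787 yr

Residence time in the combined system uses the total inventory and the total *external* removal — internal exchanges between the two boxes cancel.
M_total = 11150 + 28780 = 39930 Gt C.
ΣF_external_out = 50.62 + 0.1292 = 50.749 Gt C/yr.
τ = M_total / ΣF_ext = 39930 / 50.749 = 786.8 yr.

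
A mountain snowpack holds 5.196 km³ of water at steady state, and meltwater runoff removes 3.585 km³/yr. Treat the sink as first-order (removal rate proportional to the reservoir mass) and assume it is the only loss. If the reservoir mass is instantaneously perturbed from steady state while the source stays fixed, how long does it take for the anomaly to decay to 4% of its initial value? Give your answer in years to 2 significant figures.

4.7 yr

For a linear reservoir the anomaly decays as exp(−t/τ) with τ = M/F = 5.196/3.585 = 1.449 yr.
exp(−t/τ) = 0.04 ⇒ t = −τ ln(0.04) = 1.449 × 3.219 = 4.665 yr.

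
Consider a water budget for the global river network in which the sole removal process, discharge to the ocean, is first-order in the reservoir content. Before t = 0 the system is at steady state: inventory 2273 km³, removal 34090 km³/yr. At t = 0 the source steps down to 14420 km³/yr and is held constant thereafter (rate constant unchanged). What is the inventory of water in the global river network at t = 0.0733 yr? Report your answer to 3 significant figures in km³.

τ = M₀/F₀ = 2273/34090 = 0.06668 yr; rate constant k = 1/τ.
New steady state M_∞ = F₁/k = F₁·τ = 14420 × 0.06668 = 961.47 km³.
M(t) = M_∞ + (M₀ − M_∞)·e^(−t/τ); t/τ = 0.0733/0.06668 = 1.099, so e^(−t/τ) = 0.3331.
M(t) = 961.47 + 1312 × 0.3331 = 1398.3 km³.

1400 km³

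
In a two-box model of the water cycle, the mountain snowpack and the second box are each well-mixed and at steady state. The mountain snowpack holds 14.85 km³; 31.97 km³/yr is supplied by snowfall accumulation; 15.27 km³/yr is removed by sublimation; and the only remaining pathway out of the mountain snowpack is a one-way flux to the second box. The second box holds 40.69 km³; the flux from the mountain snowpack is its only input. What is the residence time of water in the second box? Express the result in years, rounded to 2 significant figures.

Balance the mountain snowpack: ΣF_in = 31.970 km³/yr.
Flux to the second box = ΣF_in − (15.27) = 16.700 km³/yr.
At steady state the output of the second box equals its input, 16.700 km³/yr.
τ = M / F = 40.69 / 16.700 = 2.437 yr.

2.4 yr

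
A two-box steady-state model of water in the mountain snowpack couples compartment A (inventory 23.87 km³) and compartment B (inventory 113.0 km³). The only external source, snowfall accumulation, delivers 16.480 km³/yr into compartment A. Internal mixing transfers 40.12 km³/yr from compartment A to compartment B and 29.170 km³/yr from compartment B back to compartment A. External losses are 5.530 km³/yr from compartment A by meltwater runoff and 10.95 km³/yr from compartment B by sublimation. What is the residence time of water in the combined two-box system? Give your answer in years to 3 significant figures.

Residence time in the combined system uses the total inventory and the total *external* removal — internal exchanges between the two boxes cancel.
M_total = 23.87 + 113.0 = 136.87 km³.
ΣF_external_out = 5.530 + 10.95 = 16.480 km³/yr.
τ = M_total / ΣF_ext = 136.87 / 16.480 = 8.305 yr.

8.31 yr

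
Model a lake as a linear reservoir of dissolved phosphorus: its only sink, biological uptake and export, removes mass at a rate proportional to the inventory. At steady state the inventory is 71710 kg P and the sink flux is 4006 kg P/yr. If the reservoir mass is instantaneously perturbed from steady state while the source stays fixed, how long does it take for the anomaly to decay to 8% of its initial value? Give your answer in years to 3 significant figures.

For a linear reservoir the anomaly decays as exp(−t/τ) with τ = M/F = 71710/4006 = 17.90 yr.
exp(−t/τ) = 0.08 ⇒ t = −τ ln(0.08) = 17.90 × 2.526 = 45.21 yr.

45.2 yr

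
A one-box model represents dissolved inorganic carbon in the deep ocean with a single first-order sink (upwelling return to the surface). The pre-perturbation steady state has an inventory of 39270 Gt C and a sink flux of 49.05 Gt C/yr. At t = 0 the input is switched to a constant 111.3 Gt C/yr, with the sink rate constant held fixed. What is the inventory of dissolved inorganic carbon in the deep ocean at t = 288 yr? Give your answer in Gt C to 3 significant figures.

54300 Gt C

Residence time τ = M₀/F₀ = 800.6 yr. The eventual steady state is M_∞ = M₀·(F₁/F₀) = 39270 × 111.3/49.05 = 89108 Gt C.
The anomaly ΔM(t) = M(t) − M_∞ decays as ΔM₀·e^(−t/τ) with ΔM₀ = 39270 − 89108 = −49840 Gt C.
At t = 288 yr, e^(−t/τ) = e^(−0.3597) = 0.6979, so ΔM = −34780 Gt C and M = 89108 − 34780 = 54328 Gt C.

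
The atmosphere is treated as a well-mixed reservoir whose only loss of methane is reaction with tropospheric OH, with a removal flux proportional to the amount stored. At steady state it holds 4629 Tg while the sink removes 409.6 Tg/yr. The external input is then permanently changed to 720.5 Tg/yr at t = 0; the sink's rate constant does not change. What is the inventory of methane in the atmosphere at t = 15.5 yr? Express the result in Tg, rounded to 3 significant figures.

7250 Tg

The sink rate constant is k = F₀/M₀ = 409.6/4629 = 0.08849 yr⁻¹.
Solving dM/dt = F₁ − kM with M(0) = M₀ gives M(t) = F₁/k + (M₀ − F₁/k)·e^(−kt).
F₁/k = 720.5/0.08849 = 8142.6 Tg; kt = 0.08849 × 15.5 = 1.372, e^(−kt) = 0.2537.
M(15.5) = 8142.6 + (4629 − 8142.6) × 0.2537 = 8142.6 − 891.5 = 7251.1 Tg.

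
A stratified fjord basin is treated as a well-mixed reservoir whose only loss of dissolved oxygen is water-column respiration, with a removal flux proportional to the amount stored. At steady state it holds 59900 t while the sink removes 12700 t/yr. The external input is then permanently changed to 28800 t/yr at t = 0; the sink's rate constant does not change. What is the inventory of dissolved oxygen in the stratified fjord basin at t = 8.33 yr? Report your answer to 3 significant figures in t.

123000 t

The sink rate constant is k = F₀/M₀ = 12700/59900 = 0.2120 yr⁻¹.
Solving dM/dt = F₁ − kM with M(0) = M₀ gives M(t) = F₁/k + (M₀ − F₁/k)·e^(−kt).
F₁/k = 28800/0.2120 = 135840 t; kt = 0.2120 × 8.33 = 1.766, e^(−kt) = 0.1710.
M(8.33) = 135840 + (59900 − 135840) × 0.1710 = 135840 − 12980 = 122850 t.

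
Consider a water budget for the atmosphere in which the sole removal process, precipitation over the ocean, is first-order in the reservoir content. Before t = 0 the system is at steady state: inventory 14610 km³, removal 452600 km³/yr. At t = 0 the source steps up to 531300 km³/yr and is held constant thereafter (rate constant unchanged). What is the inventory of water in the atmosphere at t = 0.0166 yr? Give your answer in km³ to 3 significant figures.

15600 km³

The sink rate constant is k = F₀/M₀ = 452600/14610 = 30.98 yr⁻¹.
Solving dM/dt = F₁ − kM with M(0) = M₀ gives M(t) = F₁/k + (M₀ − F₁/k)·e^(−kt).
F₁/k = 531300/30.98 = 17150 km³; kt = 30.98 × 0.0166 = 0.5142, e^(−kt) = 0.5980.
M(0.0166) = 17150 + (14610 − 17150) × 0.5980 = 17150 − 1519 = 15631 km³.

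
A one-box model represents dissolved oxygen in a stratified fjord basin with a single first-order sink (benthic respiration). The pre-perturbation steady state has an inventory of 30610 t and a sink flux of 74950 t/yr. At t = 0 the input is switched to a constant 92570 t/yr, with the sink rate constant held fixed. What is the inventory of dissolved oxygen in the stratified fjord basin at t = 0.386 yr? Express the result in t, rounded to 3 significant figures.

Residence time τ = M₀/F₀ = 0.4084 yr. The eventual steady state is M_∞ = M₀·(F₁/F₀) = 30610 × 92570/74950 = 37806 t.
The anomaly ΔM(t) = M(t) − M_∞ decays as ΔM₀·e^(−t/τ) with ΔM₀ = 30610 − 37806 = −7196 t.
At t = 0.386 yr, e^(−t/τ) = e^(−0.9451) = 0.3886, so ΔM = −2797 t and M = 37806 − 2797 = 35010 t.

35000 t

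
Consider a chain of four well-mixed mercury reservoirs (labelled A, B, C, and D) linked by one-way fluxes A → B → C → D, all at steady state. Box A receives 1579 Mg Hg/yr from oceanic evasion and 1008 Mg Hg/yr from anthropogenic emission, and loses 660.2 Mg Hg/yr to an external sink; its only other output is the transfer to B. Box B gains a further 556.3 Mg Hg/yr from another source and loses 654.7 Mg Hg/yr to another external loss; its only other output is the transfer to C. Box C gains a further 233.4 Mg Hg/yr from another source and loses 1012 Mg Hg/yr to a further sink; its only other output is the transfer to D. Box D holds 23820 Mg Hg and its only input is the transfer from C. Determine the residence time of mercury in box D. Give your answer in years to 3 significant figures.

Box A: F(A→B) = (1579 + 1008) − 660.2 = 1926.8 Mg Hg/yr.
Box B: F(B→C) = (1926.8 + 556.3) − 654.7 = 1828.4 Mg Hg/yr.
Box C: F(C→D) = (1828.4 + 233.4) − 1012 = 1049.8 Mg Hg/yr.
Box D throughput = its input = 1049.8 Mg Hg/yr; τ = 23820 / 1049.8 = 22.69 yr.

22.7 yr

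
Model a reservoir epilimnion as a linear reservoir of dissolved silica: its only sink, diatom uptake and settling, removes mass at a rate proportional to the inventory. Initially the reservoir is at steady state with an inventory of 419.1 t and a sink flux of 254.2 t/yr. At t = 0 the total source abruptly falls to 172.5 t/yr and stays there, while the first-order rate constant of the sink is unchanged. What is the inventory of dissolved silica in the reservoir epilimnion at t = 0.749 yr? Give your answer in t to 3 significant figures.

Residence time τ = M₀/F₀ = 1.649 yr. The eventual steady state is M_∞ = M₀·(F₁/F₀) = 419.1 × 172.5/254.2 = 284.40 t.
The anomaly ΔM(t) = M(t) − M_∞ decays as ΔM₀·e^(−t/τ) with ΔM₀ = 419.1 − 284.40 = 134.7 t.
At t = 0.749 yr, e^(−t/τ) = e^(−0.4543) = 0.6349, so ΔM = 85.52 t and M = 284.40 + 85.52 = 369.92 t.

370 t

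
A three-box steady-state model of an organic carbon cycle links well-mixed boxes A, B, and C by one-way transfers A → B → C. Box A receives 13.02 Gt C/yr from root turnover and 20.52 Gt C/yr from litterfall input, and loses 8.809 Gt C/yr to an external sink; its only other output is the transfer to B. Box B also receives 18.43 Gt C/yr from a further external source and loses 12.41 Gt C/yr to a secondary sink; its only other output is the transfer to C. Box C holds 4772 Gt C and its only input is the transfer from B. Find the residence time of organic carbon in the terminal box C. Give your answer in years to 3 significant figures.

155 yr

Box A: F(A→B) = (13.02 + 20.52) − 8.809 = 24.731 Gt C/yr.
Box B: F(B→C) = (24.731 + 18.43) − 12.41 = 30.751 Gt C/yr.
Box C throughput = its input = 30.751 Gt C/yr; τ = 4772 / 30.751 = 155.2 yr.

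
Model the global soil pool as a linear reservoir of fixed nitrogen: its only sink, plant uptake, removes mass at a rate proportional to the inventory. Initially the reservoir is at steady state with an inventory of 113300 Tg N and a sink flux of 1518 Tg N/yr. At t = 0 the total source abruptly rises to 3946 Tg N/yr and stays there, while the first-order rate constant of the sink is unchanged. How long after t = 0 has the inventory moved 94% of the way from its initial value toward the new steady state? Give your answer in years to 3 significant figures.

τ = M₀/F₀ = 113300/1518 = 74.64 yr.
The remaining gap fraction is e^(−t/τ); 94% covered ⇒ e^(−t/τ) = 0.0600.
t = −τ ln(0.0600) = 74.64 × 2.813 = 210.0 yr.

210 yr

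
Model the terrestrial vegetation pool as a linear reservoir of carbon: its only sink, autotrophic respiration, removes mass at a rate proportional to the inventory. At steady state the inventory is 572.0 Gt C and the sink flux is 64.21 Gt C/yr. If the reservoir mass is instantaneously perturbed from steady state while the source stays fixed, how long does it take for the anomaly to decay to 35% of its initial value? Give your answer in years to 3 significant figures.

9.35 yr

For a linear reservoir the anomaly decays as exp(−t/τ) with τ = M/F = 572.0/64.21 = 8.908 yr.
exp(−t/τ) = 0.35 ⇒ t = −τ ln(0.35) = 8.908 × 1.050 = 9.352 yr.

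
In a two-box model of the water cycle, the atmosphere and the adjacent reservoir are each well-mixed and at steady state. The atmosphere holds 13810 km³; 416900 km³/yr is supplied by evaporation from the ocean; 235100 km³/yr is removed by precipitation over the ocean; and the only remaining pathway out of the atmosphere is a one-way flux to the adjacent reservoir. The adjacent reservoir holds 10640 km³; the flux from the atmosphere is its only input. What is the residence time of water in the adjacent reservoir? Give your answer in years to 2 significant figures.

0.059 yr

Balance the atmosphere: ΣF_in = 416900 km³/yr.
Flux to the adjacent reservoir = ΣF_in − (235100) = 181800 km³/yr.
At steady state the output of the adjacent reservoir equals its input, 181800 km³/yr.
τ = M / F = 10640 / 181800 = 0.05853 yr.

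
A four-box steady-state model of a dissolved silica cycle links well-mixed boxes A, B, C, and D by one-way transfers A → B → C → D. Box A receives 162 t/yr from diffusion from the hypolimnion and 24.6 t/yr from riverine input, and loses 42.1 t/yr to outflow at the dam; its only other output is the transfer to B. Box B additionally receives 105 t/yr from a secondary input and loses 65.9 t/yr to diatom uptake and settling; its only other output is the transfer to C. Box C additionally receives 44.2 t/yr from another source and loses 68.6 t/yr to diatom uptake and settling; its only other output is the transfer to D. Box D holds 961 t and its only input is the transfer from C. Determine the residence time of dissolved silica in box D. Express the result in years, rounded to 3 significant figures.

Box A: F(A→B) = (162 + 24.6) − 42.1 = 144.50 t/yr.
Box B: F(B→C) = (144.50 + 105) − 65.9 = 183.60 t/yr.
Box C: F(C→D) = (183.60 + 44.2) − 68.6 = 159.20 t/yr.
Box D throughput = its input = 159.20 t/yr; τ = 961 / 159.20 = 6.036 yr.

6.04 yr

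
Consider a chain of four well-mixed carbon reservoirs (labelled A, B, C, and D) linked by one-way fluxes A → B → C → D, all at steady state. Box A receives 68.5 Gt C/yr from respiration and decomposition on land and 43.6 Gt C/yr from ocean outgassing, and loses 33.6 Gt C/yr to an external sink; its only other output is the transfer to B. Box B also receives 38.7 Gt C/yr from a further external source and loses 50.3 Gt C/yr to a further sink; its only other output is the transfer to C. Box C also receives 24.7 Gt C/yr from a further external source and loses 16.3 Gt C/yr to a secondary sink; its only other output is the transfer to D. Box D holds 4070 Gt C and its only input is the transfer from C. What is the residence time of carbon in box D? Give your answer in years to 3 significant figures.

Box A: F(A→B) = (68.5 + 43.6) − 33.6 = 78.500 Gt C/yr.
Box B: F(B→C) = (78.500 + 38.7) − 50.3 = 66.900 Gt C/yr.
Box C: F(C→D) = (66.900 + 24.7) − 16.3 = 75.300 Gt C/yr.
Box D throughput = its input = 75.300 Gt C/yr; τ = 4070 / 75.300 = 54.05 yr.

54.1 yr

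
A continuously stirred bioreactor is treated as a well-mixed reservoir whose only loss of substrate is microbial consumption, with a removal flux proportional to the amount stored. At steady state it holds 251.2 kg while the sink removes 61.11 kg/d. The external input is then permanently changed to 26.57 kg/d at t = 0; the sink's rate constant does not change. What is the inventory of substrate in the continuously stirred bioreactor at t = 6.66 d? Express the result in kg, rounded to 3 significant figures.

137 kg

Residence time τ = M₀/F₀ = 4.111 d. The eventual steady state is M_∞ = M₀·(F₁/F₀) = 251.2 × 26.57/61.11 = 109.22 kg.
The anomaly ΔM(t) = M(t) − M_∞ decays as ΔM₀·e^(−t/τ) with ΔM₀ = 251.2 − 109.22 = 142.0 kg.
At t = 6.66 d, e^(−t/τ) = e^(−1.620) = 0.1979, so ΔM = 28.09 kg and M = 109.22 + 28.09 = 137.31 kg.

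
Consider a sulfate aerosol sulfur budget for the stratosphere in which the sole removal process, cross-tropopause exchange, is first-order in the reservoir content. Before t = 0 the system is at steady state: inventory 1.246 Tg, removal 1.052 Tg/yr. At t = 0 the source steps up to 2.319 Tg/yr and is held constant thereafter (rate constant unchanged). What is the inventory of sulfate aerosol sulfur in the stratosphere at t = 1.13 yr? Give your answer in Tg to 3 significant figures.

2.17 Tg

The sink rate constant is k = F₀/M₀ = 1.052/1.246 = 0.8443 yr⁻¹.
Solving dM/dt = F₁ − kM with M(0) = M₀ gives M(t) = F₁/k + (M₀ − F₁/k)·e^(−kt).
F₁/k = 2.319/0.8443 = 2.7466 Tg; kt = 0.8443 × 1.13 = 0.9541, e^(−kt) = 0.3852.
M(1.13) = 2.7466 + (1.246 − 2.7466) × 0.3852 = 2.7466 − 0.5780 = 2.1686 Tg.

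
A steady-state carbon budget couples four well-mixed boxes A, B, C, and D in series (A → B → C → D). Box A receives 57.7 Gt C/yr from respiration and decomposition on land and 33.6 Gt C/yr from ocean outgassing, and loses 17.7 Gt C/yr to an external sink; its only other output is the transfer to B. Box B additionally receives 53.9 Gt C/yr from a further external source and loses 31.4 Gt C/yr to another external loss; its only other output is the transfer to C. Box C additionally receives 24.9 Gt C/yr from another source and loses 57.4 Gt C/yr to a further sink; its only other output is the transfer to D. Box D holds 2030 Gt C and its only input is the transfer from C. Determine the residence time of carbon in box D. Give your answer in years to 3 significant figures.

31.9 yr

Box A: F(A→B) = (57.7 + 33.6) − 17.7 = 73.600 Gt C/yr.
Box B: F(B→C) = (73.600 + 53.9) − 31.4 = 96.100 Gt C/yr.
Box C: F(C→D) = (96.100 + 24.9) − 57.4 = 63.600 Gt C/yr.
Box D throughput = its input = 63.600 Gt C/yr; τ = 2030 / 63.600 = 31.92 yr.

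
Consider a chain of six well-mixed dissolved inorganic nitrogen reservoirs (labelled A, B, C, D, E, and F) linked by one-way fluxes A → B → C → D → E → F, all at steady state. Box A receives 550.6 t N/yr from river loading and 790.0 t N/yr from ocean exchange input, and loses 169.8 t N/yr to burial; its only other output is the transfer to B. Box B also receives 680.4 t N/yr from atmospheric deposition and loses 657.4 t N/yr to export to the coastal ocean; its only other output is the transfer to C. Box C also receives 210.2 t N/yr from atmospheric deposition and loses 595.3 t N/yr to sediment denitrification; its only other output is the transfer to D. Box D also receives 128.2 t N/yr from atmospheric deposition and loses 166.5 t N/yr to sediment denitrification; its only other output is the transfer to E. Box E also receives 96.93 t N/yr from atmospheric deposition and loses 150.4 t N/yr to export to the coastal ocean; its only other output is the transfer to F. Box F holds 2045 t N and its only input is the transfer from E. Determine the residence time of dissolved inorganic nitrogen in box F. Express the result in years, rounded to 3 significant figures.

2.85 yr

Box A: F(A→B) = (550.6 + 790.0) − 169.8 = 1170.8 t N/yr.
Box B: F(B→C) = (1170.8 + 680.4) − 657.4 = 1193.8 t N/yr.
Box C: F(C→D) = (1193.8 + 210.2) − 595.3 = 808.70 t N/yr.
Box D: F(D→E) = (808.70 + 128.2) − 166.5 = 770.40 t N/yr.
Box E: F(E→F) = (770.40 + 96.93) − 150.4 = 716.93 t N/yr.
Box F throughput = its input = 716.93 t N/yr; τ = 2045 / 716.93 = 2.852 yr.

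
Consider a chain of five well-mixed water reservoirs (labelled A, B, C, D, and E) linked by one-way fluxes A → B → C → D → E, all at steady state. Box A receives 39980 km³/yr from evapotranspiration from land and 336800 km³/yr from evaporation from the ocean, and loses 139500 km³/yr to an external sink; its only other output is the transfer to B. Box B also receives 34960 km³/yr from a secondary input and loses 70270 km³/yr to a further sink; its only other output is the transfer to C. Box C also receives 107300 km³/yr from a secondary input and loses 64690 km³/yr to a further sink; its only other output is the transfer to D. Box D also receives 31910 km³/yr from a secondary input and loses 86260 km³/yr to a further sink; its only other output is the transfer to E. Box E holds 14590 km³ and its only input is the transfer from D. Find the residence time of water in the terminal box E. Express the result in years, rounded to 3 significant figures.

0.0767 yr

Box A: F(A→B) = (39980 + 336800) − 139500 = 237280 km³/yr.
Box B: F(B→C) = (237280 + 34960) − 70270 = 201970 km³/yr.
Box C: F(C→D) = (201970 + 107300) − 64690 = 244580 km³/yr.
Box D: F(D→E) = (244580 + 31910) − 86260 = 190230 km³/yr.
Box E throughput = its input = 190230 km³/yr; τ = 14590 / 190230 = 0.07670 yr.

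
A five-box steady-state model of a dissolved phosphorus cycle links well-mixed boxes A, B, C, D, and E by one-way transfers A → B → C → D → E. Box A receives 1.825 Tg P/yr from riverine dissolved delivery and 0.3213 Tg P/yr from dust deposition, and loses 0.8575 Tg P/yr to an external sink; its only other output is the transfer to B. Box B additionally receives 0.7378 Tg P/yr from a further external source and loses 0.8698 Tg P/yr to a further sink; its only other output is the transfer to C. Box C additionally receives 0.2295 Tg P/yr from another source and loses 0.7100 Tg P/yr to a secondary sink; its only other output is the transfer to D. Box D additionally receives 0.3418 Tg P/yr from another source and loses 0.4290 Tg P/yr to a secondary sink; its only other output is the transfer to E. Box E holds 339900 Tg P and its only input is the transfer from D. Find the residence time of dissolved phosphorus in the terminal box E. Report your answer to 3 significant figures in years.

Box A: F(A→B) = (1.825 + 0.3213) − 0.8575 = 1.2888 Tg P/yr.
Box B: F(B→C) = (1.2888 + 0.7378) − 0.8698 = 1.1568 Tg P/yr.
Box C: F(C→D) = (1.1568 + 0.2295) − 0.7100 = 0.67630 Tg P/yr.
Box D: F(D→E) = (0.67630 + 0.3418) − 0.4290 = 0.58910 Tg P/yr.
Box E throughput = its input = 0.58910 Tg P/yr; τ = 339900 / 0.58910 = 577000 yr.

577000 yr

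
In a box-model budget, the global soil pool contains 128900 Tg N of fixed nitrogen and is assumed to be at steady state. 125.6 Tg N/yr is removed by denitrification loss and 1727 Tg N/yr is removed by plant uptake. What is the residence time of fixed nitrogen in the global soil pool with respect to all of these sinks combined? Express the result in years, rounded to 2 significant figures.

Total removal flux = 125.6 + 1727 = 1852.6 Tg N/yr.
τ = M / ΣF_out = 128900 / 1852.6 = 69.58 yr.

70 yr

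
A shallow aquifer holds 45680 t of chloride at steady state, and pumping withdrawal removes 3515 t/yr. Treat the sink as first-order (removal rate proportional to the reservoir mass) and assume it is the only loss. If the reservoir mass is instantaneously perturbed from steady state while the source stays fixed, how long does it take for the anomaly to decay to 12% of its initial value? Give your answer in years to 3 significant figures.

27.6 yr

For a linear reservoir the anomaly decays as exp(−t/τ) with τ = M/F = 45680/3515 = 13.00 yr.
exp(−t/τ) = 0.12 ⇒ t = −τ ln(0.12) = 13.00 × 2.120 = 27.55 yr.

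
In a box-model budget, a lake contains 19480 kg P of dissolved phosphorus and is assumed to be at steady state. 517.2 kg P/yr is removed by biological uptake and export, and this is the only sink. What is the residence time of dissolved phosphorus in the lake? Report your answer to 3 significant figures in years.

37.7 yr

τ = M / F = 19480 / 517.2 = 37.66 yr.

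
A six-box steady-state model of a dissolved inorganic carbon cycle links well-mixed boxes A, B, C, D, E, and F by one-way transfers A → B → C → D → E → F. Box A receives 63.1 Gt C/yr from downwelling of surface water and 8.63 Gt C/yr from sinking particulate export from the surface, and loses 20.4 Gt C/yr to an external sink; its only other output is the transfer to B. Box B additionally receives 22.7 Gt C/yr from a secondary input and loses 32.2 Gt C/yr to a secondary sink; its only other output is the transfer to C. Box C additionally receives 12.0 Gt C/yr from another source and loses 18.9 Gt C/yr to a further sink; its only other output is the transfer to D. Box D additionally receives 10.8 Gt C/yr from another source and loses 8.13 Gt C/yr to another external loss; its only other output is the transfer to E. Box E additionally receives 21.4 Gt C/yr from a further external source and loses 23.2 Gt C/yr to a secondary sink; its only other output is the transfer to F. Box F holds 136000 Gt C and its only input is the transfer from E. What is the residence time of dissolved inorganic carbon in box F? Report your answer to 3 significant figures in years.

3800 yr

Box A: F(A→B) = (63.1 + 8.63) − 20.4 = 51.330 Gt C/yr.
Box B: F(B→C) = (51.330 + 22.7) − 32.2 = 41.830 Gt C/yr.
Box C: F(C→D) = (41.830 + 12.0) − 18.9 = 34.930 Gt C/yr.
Box D: F(D→E) = (34.930 + 10.8) − 8.13 = 37.600 Gt C/yr.
Box E: F(E→F) = (37.600 + 21.4) − 23.2 = 35.800 Gt C/yr.
Box F throughput = its input = 35.800 Gt C/yr; τ = 136000 / 35.800 = 3799 yr.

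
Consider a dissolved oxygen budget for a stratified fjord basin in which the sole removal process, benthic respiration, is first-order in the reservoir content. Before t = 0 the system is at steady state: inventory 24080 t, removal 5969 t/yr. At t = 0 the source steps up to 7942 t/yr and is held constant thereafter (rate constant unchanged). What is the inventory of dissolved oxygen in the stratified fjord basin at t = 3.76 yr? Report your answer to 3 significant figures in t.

τ = M₀/F₀ = 24080/5969 = 4.034 yr; rate constant k = 1/τ.
New steady state M_∞ = F₁/k = F₁·τ = 7942 × 4.034 = 32039 t.
M(t) = M_∞ + (M₀ − M_∞)·e^(−t/τ); t/τ = 3.76/4.034 = 0.9320, so e^(−t/τ) = 0.3938.
M(t) = 32039 − 7959 × 0.3938 = 28905 t.

28900 t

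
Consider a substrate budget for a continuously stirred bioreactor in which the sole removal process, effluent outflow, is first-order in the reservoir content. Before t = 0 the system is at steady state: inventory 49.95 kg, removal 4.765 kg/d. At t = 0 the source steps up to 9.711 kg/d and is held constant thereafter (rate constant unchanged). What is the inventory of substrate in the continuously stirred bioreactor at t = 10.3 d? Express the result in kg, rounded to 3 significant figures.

82.4 kg

The sink rate constant is k = F₀/M₀ = 4.765/49.95 = 0.09540 d⁻¹.
Solving dM/dt = F₁ − kM with M(0) = M₀ gives M(t) = F₁/k + (M₀ − F₁/k)·e^(−kt).
F₁/k = 9.711/0.09540 = 101.80 kg; kt = 0.09540 × 10.3 = 0.9826, e^(−kt) = 0.3743.
M(10.3) = 101.80 + (49.95 − 101.80) × 0.3743 = 101.80 − 19.41 = 82.388 kg.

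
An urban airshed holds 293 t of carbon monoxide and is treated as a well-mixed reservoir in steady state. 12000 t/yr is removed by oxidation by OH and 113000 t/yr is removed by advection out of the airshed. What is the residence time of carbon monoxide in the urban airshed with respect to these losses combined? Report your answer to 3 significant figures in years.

0.00234 yr

Total removal = 12000 + 113000 = 125000 t/yr.
τ = M / ΣF_out = 293 / 125000 = 0.002344 yr.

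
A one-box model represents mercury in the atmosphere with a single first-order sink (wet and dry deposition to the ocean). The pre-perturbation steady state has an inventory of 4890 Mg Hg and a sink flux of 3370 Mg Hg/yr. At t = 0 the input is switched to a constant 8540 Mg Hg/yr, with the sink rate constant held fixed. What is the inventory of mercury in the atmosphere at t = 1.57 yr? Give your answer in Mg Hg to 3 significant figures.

9850 Mg Hg

τ = M₀/F₀ = 4890/3370 = 1.451 yr; rate constant k = 1/τ.
New steady state M_∞ = F₁/k = F₁·τ = 8540 × 1.451 = 12392 Mg Hg.
M(t) = M_∞ + (M₀ − M_∞)·e^(−t/τ); t/τ = 1.57/1.451 = 1.082, so e^(−t/τ) = 0.3389.
M(t) = 12392 − 7502 × 0.3389 = 9849.3 Mg Hg.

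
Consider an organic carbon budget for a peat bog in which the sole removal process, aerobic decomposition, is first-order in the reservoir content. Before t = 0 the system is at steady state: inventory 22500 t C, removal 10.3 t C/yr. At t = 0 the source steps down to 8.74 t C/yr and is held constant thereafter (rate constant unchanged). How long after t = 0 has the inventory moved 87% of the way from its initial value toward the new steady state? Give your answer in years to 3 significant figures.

τ = M₀/F₀ = 22500/10.3 = 2184 yr.
The remaining gap fraction is e^(−t/τ); 87% covered ⇒ e^(−t/τ) = 0.130.
t = −τ ln(0.130) = 2184 × 2.040 = 4457 yr.

4460 yr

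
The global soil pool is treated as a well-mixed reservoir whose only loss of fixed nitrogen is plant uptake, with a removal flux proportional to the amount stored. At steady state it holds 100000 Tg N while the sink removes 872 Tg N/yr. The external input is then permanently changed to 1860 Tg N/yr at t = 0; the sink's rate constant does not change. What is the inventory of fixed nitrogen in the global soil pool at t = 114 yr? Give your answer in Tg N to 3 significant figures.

The sink rate constant is k = F₀/M₀ = 872/100000 = 0.008720 yr⁻¹.
Solving dM/dt = F₁ − kM with M(0) = M₀ gives M(t) = F₁/k + (M₀ − F₁/k)·e^(−kt).
F₁/k = 1860/0.008720 = 213300 Tg N; kt = 0.008720 × 114 = 0.9941, e^(−kt) = 0.3701.
M(114) = 213300 + (100000 − 213300) × 0.3701 = 213300 − 41930 = 171370 Tg N.

171000 Tg N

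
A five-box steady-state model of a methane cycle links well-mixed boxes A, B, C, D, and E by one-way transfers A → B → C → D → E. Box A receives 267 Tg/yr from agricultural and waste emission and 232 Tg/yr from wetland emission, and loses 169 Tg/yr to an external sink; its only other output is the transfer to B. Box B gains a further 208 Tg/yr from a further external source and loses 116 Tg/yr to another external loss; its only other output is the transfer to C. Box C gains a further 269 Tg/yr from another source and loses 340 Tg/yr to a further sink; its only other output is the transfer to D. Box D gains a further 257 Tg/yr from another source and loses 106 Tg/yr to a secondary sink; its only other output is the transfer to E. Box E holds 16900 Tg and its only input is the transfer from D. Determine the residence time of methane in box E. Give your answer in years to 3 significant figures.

Box A: F(A→B) = (267 + 232) − 169 = 330.00 Tg/yr.
Box B: F(B→C) = (330.00 + 208) − 116 = 422.00 Tg/yr.
Box C: F(C→D) = (422.00 + 269) − 340 = 351.00 Tg/yr.
Box D: F(D→E) = (351.00 + 257) − 106 = 502.00 Tg/yr.
Box E throughput = its input = 502.00 Tg/yr; τ = 16900 / 502.00 = 33.67 yr.

33.7 yr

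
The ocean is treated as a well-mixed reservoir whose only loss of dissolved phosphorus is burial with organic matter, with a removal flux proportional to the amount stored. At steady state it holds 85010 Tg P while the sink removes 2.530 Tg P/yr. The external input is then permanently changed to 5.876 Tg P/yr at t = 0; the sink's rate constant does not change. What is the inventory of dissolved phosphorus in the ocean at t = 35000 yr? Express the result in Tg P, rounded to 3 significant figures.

158000 Tg P

τ = M₀/F₀ = 85010/2.530 = 33600 yr; rate constant k = 1/τ.
New steady state M_∞ = F₁/k = F₁·τ = 5.876 × 33600 = 197440 Tg P.
M(t) = M_∞ + (M₀ − M_∞)·e^(−t/τ); t/τ = 35000/33600 = 1.042, so e^(−t/τ) = 0.3529.
M(t) = 197440 − 112400 × 0.3529 = 157770 Tg P.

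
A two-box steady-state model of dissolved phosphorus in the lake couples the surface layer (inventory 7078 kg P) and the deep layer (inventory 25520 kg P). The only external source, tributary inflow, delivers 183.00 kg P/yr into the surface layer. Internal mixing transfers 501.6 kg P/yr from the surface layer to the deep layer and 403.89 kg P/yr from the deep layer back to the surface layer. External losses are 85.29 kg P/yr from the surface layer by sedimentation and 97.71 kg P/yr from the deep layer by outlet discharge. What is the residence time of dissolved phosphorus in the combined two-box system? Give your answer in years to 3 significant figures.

For the system as a whole, the A↔B exchange is internal and contributes nothing to the throughput; only the external sinks remove mass.
M_total = 7078 + 25520 = 32598 kg P.
ΣF_external_out = 85.29 + 97.71 = 183.00 kg P/yr.
τ = M_total / ΣF_ext = 32598 / 183.00 = 178.1 yr.

178 yr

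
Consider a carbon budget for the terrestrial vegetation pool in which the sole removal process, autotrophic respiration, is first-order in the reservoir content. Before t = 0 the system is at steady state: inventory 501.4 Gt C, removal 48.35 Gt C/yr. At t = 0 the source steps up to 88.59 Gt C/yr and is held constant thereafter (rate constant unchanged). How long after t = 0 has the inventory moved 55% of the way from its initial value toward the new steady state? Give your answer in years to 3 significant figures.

τ = M₀/F₀ = 501.4/48.35 = 10.37 yr.
The remaining gap fraction is e^(−t/τ); 55% covered ⇒ e^(−t/τ) = 0.450.
t = −τ ln(0.450) = 10.37 × 0.7985 = 8.281 yr.

8.28 yr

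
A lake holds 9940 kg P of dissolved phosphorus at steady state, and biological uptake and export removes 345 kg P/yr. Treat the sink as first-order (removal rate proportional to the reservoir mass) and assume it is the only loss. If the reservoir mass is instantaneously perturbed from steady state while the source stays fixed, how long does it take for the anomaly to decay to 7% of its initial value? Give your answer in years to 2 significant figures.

77 yr

For a linear reservoir the anomaly decays as exp(−t/τ) with τ = M/F = 9940/345 = 28.81 yr.
exp(−t/τ) = 0.07 ⇒ t = −τ ln(0.07) = 28.81 × 2.659 = 76.62 yr.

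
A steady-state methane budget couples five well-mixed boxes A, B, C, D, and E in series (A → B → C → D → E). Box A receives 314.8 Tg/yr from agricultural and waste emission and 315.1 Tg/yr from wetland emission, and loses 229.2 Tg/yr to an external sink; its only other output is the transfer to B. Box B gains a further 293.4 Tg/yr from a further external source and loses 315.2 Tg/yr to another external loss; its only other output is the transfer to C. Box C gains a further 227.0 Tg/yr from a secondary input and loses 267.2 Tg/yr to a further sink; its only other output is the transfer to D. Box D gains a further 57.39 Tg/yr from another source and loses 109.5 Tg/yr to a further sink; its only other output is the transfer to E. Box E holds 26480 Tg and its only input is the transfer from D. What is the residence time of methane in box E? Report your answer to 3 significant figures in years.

Box A: F(A→B) = (314.8 + 315.1) − 229.2 = 400.70 Tg/yr.
Box B: F(B→C) = (400.70 + 293.4) − 315.2 = 378.90 Tg/yr.
Box C: F(C→D) = (378.90 + 227.0) − 267.2 = 338.70 Tg/yr.
Box D: F(D→E) = (338.70 + 57.39) − 109.5 = 286.59 Tg/yr.
Box E throughput = its input = 286.59 Tg/yr; τ = 26480 / 286.59 = 92.40 yr.

92.4 yr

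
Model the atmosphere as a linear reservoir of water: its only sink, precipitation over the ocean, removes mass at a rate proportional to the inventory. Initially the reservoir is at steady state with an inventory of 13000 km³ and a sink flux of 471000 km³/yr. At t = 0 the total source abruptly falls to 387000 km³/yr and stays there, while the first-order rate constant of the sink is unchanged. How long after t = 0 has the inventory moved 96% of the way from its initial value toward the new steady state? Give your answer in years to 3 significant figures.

τ = M₀/F₀ = 13000/471000 = 0.02760 yr.
The remaining gap fraction is e^(−t/τ); 96% covered ⇒ e^(−t/τ) = 0.0400.
t = −τ ln(0.0400) = 0.02760 × 3.219 = 0.08884 yr.

0.0888 yr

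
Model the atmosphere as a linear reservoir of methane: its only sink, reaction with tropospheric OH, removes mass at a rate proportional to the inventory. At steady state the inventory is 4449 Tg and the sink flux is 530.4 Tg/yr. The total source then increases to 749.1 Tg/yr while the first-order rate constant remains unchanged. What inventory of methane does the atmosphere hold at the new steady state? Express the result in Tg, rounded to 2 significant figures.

6300 Tg

Rate constant k = F/M = 530.4 / 4449 = 0.1192 yr⁻¹.
At the new steady state, source = k·M_new ⇒ M_new = 749.1 / 0.1192 = 6283 Tg.
(Equivalently M_new = M × F_new/F_old = 4449 × 749.1/530.4.)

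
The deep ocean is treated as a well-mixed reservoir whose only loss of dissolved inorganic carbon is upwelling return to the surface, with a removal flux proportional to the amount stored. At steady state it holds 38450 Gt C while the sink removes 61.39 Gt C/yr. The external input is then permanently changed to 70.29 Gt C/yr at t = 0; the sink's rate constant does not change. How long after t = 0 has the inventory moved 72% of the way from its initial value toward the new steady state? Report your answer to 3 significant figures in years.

797 yr

τ = M₀/F₀ = 38450/61.39 = 626.3 yr.
The remaining gap fraction is e^(−t/τ); 72% covered ⇒ e^(−t/τ) = 0.280.
t = −τ ln(0.280) = 626.3 × 1.273 = 797.3 yr.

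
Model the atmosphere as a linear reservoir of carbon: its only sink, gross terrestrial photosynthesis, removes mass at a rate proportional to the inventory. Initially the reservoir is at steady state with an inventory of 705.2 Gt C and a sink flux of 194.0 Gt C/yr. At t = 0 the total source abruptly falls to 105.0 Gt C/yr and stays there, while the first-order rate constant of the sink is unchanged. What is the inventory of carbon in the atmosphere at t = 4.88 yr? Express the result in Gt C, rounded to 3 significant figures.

466 Gt C

τ = M₀/F₀ = 705.2/194.0 = 3.635 yr; rate constant k = 1/τ.
New steady state M_∞ = F₁/k = F₁·τ = 105.0 × 3.635 = 381.68 Gt C.
M(t) = M_∞ + (M₀ − M_∞)·e^(−t/τ); t/τ = 4.88/3.635 = 1.342, so e^(−t/τ) = 0.2612.
M(t) = 381.68 + 323.5 × 0.2612 = 466.18 Gt C.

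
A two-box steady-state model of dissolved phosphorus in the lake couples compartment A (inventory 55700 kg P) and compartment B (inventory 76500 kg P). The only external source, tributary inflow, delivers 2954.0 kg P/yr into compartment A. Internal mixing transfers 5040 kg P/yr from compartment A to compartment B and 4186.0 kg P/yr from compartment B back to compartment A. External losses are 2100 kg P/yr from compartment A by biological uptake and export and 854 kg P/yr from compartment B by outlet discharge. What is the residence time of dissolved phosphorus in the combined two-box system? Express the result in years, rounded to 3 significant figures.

Treat the two boxes together as one reservoir: the mixing fluxes between them are internal recycling, so τ = ΣM / Σ(external losses).
M_total = 55700 + 76500 = 132200 kg P.
ΣF_external_out = 2100 + 854 = 2954.0 kg P/yr.
τ = M_total / ΣF_ext = 132200 / 2954.0 = 44.75 yr.

44.8 yr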